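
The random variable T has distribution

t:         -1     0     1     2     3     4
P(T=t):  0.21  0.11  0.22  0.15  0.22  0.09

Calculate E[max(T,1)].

1.86

E[max(T,1)] = Σ max(t,1)·P(T=t)
 = 1·0.21 + 1·0.11 + 1·0.22 + 2·0.15 + 3·0.22 + 4·0.09
 = 0.21 + 0.11 + 0.22 + 0.3 + 0.66 + 0.36
 = 1.86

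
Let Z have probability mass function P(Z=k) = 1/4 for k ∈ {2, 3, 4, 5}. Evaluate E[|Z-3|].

E[|Z-3|] = Σ |z-3|·P(Z=z)
 = 1·1/4 + 0·1/4 + 1·1/4 + 2·1/4
 = 1/4 + 0 + 1/4 + 1/2
 = 1

1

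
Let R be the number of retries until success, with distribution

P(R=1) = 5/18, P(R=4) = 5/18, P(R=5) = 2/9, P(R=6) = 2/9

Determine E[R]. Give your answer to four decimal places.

3.8333

E[R] = Σ r·P(R=r)
 = 1·5/18 + 4·5/18 + 5·2/9 + 6·2/9
 = 5/18 + 10/9 + 10/9 + 4/3
 = 23/6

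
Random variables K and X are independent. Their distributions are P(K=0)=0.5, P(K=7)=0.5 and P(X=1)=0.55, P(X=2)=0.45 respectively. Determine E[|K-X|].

E[|K-X|] = Σ_k Σ_x |k-x| · P(K=k)P(X=x)
 = 1·0.275 + 2·0.225 + 6·0.275 + 5·0.225
 = 0.275 + 0.45 + 1.65 + 1.125
 = 3.5

3.5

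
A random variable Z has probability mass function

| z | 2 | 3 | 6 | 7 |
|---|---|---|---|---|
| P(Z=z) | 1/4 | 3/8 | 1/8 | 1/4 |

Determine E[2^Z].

E[2^Z] = Σ 2^z·P(Z=z)
 = 4·1/4 + 8·3/8 + 64·1/8 + 128·1/4
 = 1 + 3 + 8 + 32
 = 44

44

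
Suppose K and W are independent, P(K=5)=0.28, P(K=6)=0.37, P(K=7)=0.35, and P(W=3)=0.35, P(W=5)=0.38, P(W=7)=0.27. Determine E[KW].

E[KW] = Σ_k Σ_w kw · P(K=k)P(W=w)
 = 15·0.098 + 25·0.1064 + 35·0.0756 + 18·0.1295 + 30·0.1406 + 42·0.0999 + 21·0.1225 + 35·0.133 + 49·0.0945
 = 1.47 + 2.66 + 2.646 + 2.331 + 4.218 + 4.1958 + 2.5725 + 4.655 + 4.6305
 = 29.3788

29.3788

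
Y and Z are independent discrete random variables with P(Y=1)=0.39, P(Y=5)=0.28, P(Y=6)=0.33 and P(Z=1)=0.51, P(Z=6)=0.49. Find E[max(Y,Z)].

E[max(Y,Z)] = Σ_y Σ_z max(y,z) · P(Y=y)P(Z=z)
 = 1·0.1989 + 6·0.1911 + 5·0.1428 + 6·0.1372 + 6·0.1683 + 6·0.1617
 = 0.1989 + 1.1466 + 0.714 + 0.8232 + 1.0098 + 0.9702
 = 4.8627

4.8627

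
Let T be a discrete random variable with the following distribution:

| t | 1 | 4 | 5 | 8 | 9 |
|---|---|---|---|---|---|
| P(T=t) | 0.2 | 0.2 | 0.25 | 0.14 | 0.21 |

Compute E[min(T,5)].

4

E[min(T,5)] = Σ min(t,5)·P(T=t)
 = 1·0.2 + 4·0.2 + 5·0.25 + 5·0.14 + 5·0.21
 = 0.2 + 0.8 + 1.25 + 0.7 + 1.05
 = 4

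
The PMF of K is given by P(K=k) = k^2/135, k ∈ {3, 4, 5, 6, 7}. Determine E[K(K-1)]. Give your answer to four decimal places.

28.7704

E[K(K-1)] = Σ k(k-1)·P(K=k)
 = 6·1/15 + 12·16/135 + 20·5/27 + 30·4/15 + 42·49/135
 = 2/5 + 64/45 + 100/27 + 8 + 686/45
 = 3884/135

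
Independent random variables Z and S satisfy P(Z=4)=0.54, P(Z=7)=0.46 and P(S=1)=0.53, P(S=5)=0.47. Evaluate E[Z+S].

8.26

E[Z+S] = Σ_z Σ_s (z+s) · P(Z=z)P(S=s)
 = 5·0.2862 + 9·0.2538 + 8·0.2438 + 12·0.2162
 = 1.431 + 2.2842 + 1.9504 + 2.5944
 = 8.26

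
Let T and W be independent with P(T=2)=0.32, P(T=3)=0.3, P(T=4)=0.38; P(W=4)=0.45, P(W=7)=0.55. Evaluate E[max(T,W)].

5.65

E[max(T,W)] = Σ_t Σ_w max(t,w) · P(T=t)P(W=w)
 = 4·0.144 + 7·0.176 + 4·0.135 + 7·0.165 + 4·0.171 + 7·0.209
 = 0.576 + 1.232 + 0.54 + 1.155 + 0.684 + 1.463
 = 5.65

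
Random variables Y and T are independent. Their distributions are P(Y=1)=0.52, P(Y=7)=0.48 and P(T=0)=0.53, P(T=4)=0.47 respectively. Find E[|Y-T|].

E[|Y-T|] = Σ_y Σ_t |y-t| · P(Y=y)P(T=t)
 = 1·0.2756 + 3·0.2444 + 7·0.2544 + 3·0.2256
 = 0.2756 + 0.7332 + 1.7808 + 0.6768
 = 3.4664

3.4664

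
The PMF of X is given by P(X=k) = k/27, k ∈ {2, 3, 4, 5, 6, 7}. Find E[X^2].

E[X^2] = Σ x^2·P(X=x)
 = 4·2/27 + 9·1/9 + 16·4/27 + 25·5/27 + 36·2/9 + 49·7/27
 = 8/27 + 1 + 64/27 + 125/27 + 8 + 343/27
 = 29

29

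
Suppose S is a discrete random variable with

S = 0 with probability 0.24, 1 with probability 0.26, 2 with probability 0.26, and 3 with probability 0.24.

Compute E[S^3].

8.82

E[S^3] = Σ s^3·P(S=s)
 = 0·0.24 + 1·0.26 + 8·0.26 + 27·0.24
 = 0 + 0.26 + 2.08 + 6.48
 = 8.82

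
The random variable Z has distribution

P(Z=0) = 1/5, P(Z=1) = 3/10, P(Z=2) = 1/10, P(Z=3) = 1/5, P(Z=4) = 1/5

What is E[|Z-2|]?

E[|Z-2|] = Σ |z-2|·P(Z=z)
 = 2·1/5 + 1·3/10 + 0·1/10 + 1·1/5 + 2·1/5
 = 2/5 + 3/10 + 0 + 1/5 + 2/5
 = 13/10

1.3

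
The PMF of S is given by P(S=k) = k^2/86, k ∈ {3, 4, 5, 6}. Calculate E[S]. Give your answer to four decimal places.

5.0233

E[S] = Σ s·P(S=s)
 = 3·9/86 + 4·8/43 + 5·25/86 + 6·18/43
 = 27/86 + 32/43 + 125/86 + 108/43
 = 216/43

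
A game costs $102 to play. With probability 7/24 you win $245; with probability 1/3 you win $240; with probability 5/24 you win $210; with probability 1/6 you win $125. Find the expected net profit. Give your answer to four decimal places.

E[payout] = 245·7/24 + 240·1/3 + 210·5/24 + 125·1/6
 = 1715/24 + 80 + 175/4 + 125/6
 = 5185/24
Net = 5185/24 - 102 = 2737/24

114.0417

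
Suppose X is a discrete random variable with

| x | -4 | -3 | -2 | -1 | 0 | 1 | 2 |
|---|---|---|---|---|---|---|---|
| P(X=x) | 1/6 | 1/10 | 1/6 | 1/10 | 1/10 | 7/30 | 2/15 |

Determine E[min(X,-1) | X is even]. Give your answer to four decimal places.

-2.1765

P(X is even) = 1/6 + 1/6 + 1/10 + 2/15 = 17/30.
E[min(X,-1) | X is even] = [(-4)·1/6 + (-2)·1/6 + (-1)·1/10 + (-1)·2/15] / (17/30)
 = -37/30 / (17/30)
 = -37/17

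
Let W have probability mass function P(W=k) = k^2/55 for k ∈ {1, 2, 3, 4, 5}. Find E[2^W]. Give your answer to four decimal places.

E[2^W] = Σ 2^w·P(W=w)
 = 2·1/55 + 4·4/55 + 8·9/55 + 16·16/55 + 32·5/11
 = 2/55 + 16/55 + 72/55 + 256/55 + 160/11
 = 1146/55

20.8364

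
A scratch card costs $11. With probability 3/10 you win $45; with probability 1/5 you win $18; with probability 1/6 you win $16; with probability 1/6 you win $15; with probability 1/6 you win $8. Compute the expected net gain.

12.6

E[payout] = 45·3/10 + 18·1/5 + 16·1/6 + 15·1/6 + 8·1/6
 = 27/2 + 18/5 + 8/3 + 5/2 + 4/3
 = 118/5
Net = 118/5 - 11 = 63/5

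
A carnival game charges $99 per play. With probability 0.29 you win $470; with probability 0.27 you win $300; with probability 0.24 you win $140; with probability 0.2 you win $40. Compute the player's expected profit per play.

E[payout] = 470·0.29 + 300·0.27 + 140·0.24 + 40·0.2
 = 136.3 + 81 + 33.6 + 8
 = 258.9
Net = 258.9 - 99 = 159.9

159.9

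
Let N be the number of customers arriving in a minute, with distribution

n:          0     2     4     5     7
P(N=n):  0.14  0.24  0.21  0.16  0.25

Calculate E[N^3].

E[N^3] = Σ n^3·P(N=n)
 = 0·0.14 + 8·0.24 + 64·0.21 + 125·0.16 + 343·0.25
 = 0 + 1.92 + 13.44 + 20 + 85.75
 = 121.11

121.11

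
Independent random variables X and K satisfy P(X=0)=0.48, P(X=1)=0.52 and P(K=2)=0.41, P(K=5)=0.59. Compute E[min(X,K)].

0.52

E[min(X,K)] = Σ_x Σ_k min(x,k) · P(X=x)P(K=k)
 = 0·0.1968 + 0·0.2832 + 1·0.2132 + 1·0.3068
 = 0 + 0 + 0.2132 + 0.3068
 = 0.52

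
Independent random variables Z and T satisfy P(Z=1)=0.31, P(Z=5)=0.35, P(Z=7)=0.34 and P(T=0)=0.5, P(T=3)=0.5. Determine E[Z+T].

E[Z+T] = Σ_z Σ_t (z+t) · P(Z=z)P(T=t)
 = 1·0.155 + 4·0.155 + 5·0.175 + 8·0.175 + 7·0.17 + 10·0.17
 = 0.155 + 0.62 + 0.875 + 1.4 + 1.19 + 1.7
 = 5.94

5.94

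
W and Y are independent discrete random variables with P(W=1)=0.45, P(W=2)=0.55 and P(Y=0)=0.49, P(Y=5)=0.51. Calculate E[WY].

3.9525

E[WY] = Σ_w Σ_y wy · P(W=w)P(Y=y)
 = 0·0.2205 + 5·0.2295 + 0·0.2695 + 10·0.2805
 = 0 + 1.1475 + 0 + 2.805
 = 3.9525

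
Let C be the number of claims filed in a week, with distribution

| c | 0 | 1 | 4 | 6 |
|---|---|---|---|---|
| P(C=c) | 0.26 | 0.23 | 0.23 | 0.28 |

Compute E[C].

2.83

E[C] = Σ c·P(C=c)
 = 0·0.26 + 1·0.23 + 4·0.23 + 6·0.28
 = 0 + 0.23 + 0.92 + 1.68
 = 2.83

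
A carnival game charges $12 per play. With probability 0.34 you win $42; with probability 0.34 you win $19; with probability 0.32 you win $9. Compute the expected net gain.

E[payout] = 42·0.34 + 19·0.34 + 9·0.32
 = 14.28 + 6.46 + 2.88
 = 23.62
Net = 23.62 - 12 = 11.62

11.62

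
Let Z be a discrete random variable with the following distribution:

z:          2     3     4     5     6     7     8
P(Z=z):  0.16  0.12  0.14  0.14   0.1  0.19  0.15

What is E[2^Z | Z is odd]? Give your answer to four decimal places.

P(Z is odd) = 0.12 + 0.14 + 0.19 = 0.45.
E[2^Z | Z is odd] = [8·0.12 + 32·0.14 + 128·0.19] / 0.45
 = 29.76 / 0.45
 = 992/15

66.1333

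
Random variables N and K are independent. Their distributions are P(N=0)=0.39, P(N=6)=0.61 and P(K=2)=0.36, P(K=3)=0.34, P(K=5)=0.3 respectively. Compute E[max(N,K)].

E[max(N,K)] = Σ_n Σ_k max(n,k) · P(N=n)P(K=k)
 = 2·0.1404 + 3·0.1326 + 5·0.117 + 6·0.2196 + 6·0.2074 + 6·0.183
 = 0.2808 + 0.3978 + 0.585 + 1.3176 + 1.2444 + 1.098
 = 4.9236

4.9236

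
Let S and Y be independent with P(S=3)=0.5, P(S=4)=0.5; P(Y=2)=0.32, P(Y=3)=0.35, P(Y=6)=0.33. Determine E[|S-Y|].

1.48

E[|S-Y|] = Σ_s Σ_y |s-y| · P(S=s)P(Y=y)
 = 1·0.16 + 0·0.175 + 3·0.165 + 2·0.16 + 1·0.175 + 2·0.165
 = 0.16 + 0 + 0.495 + 0.32 + 0.175 + 0.33
 = 1.48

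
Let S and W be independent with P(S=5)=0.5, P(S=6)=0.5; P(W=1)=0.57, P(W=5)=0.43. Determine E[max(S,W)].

5.5

E[max(S,W)] = Σ_s Σ_w max(s,w) · P(S=s)P(W=w)
 = 5·0.285 + 5·0.215 + 6·0.285 + 6·0.215
 = 1.425 + 1.075 + 1.71 + 1.29
 = 5.5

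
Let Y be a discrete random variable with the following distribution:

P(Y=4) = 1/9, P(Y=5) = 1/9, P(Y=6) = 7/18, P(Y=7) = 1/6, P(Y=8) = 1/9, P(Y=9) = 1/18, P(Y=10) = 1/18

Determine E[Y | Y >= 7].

P(Y >= 7) = 1/6 + 1/9 + 1/18 + 1/18 = 7/18.
E[Y | Y >= 7] = [7·1/6 + 8·1/9 + 9·1/18 + 10·1/18] / (7/18)
 = 28/9 / (7/18)
 = 8

8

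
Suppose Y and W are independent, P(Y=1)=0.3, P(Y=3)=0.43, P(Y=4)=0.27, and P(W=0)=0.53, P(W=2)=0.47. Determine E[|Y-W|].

E[|Y-W|] = Σ_y Σ_w |y-w| · P(Y=y)P(W=w)
 = 1·0.159 + 1·0.141 + 3·0.2279 + 1·0.2021 + 4·0.1431 + 2·0.1269
 = 0.159 + 0.141 + 0.6837 + 0.2021 + 0.5724 + 0.2538
 = 2.012

2.012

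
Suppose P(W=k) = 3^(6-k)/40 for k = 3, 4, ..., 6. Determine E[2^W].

13

E[2^W] = Σ 2^w·P(W=w)
 = 8·27/40 + 16·9/40 + 32·3/40 + 64·1/40
 = 27/5 + 18/5 + 12/5 + 8/5
 = 13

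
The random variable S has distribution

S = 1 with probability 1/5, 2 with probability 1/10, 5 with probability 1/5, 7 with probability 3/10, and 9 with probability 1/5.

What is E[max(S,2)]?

5.5

E[max(S,2)] = Σ max(s,2)·P(S=s)
 = 2·1/5 + 2·1/10 + 5·1/5 + 7·3/10 + 9·1/5
 = 2/5 + 1/5 + 1 + 21/10 + 9/5
 = 11/2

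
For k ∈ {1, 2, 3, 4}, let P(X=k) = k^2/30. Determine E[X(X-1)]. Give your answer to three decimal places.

8.467

E[X(X-1)] = Σ x(x-1)·P(X=x)
 = 0·1/30 + 2·2/15 + 6·3/10 + 12·8/15
 = 0 + 4/15 + 9/5 + 32/5
 = 127/15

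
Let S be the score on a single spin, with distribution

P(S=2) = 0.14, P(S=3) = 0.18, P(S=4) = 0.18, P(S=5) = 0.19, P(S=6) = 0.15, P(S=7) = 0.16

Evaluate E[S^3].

128.53

E[S^3] = Σ s^3·P(S=s)
 = 8·0.14 + 27·0.18 + 64·0.18 + 125·0.19 + 216·0.15 + 343·0.16
 = 1.12 + 4.86 + 11.52 + 23.75 + 32.4 + 54.88
 = 128.53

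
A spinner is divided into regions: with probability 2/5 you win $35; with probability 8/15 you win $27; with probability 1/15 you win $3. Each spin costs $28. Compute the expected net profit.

0.6

E[payout] = 35·2/5 + 27·8/15 + 3·1/15
 = 14 + 72/5 + 1/5
 = 143/5
Net = 143/5 - 28 = 3/5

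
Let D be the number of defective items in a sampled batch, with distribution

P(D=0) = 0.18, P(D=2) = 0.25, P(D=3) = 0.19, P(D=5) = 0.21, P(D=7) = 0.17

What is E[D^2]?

E[D^2] = Σ d^2·P(D=d)
 = 0·0.18 + 4·0.25 + 9·0.19 + 25·0.21 + 49·0.17
 = 0 + 1 + 1.71 + 5.25 + 8.33
 = 16.29

16.29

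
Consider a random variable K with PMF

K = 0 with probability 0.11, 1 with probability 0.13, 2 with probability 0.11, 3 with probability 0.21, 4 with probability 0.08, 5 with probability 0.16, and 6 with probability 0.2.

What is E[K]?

E[K] = Σ k·P(K=k)
 = 0·0.11 + 1·0.13 + 2·0.11 + 3·0.21 + 4·0.08 + 5·0.16 + 6·0.2
 = 0 + 0.13 + 0.22 + 0.63 + 0.32 + 0.8 + 1.2
 = 3.3

3.3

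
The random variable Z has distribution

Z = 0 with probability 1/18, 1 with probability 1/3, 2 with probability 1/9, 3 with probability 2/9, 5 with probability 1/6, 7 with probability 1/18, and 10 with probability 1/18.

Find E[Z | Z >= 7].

P(Z >= 7) = 1/18 + 1/18 = 1/9.
E[Z | Z >= 7] = [7·1/18 + 10·1/18] / (1/9)
 = 17/18 / (1/9)
 = 17/2

8.5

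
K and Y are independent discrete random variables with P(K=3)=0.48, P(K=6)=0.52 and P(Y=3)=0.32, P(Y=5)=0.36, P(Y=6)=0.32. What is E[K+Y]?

9.24

E[K+Y] = Σ_k Σ_y (k+y) · P(K=k)P(Y=y)
 = 6·0.1536 + 8·0.1728 + 9·0.1536 + 9·0.1664 + 11·0.1872 + 12·0.1664
 = 0.9216 + 1.3824 + 1.3824 + 1.4976 + 2.0592 + 1.9968
 = 9.24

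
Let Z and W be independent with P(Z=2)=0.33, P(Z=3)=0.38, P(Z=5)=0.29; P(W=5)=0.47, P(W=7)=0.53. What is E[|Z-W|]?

E[|Z-W|] = Σ_z Σ_w |z-w| · P(Z=z)P(W=w)
 = 3·0.1551 + 5·0.1749 + 2·0.1786 + 4·0.2014 + 0·0.1363 + 2·0.1537
 = 0.4653 + 0.8745 + 0.3572 + 0.8056 + 0 + 0.3074
 = 2.81

2.81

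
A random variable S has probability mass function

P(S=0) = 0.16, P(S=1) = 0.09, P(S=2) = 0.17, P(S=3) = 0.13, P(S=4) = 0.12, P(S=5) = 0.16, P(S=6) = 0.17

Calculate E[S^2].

E[S^2] = Σ s^2·P(S=s)
 = 0·0.16 + 1·0.09 + 4·0.17 + 9·0.13 + 16·0.12 + 25·0.16 + 36·0.17
 = 0 + 0.09 + 0.68 + 1.17 + 1.92 + 4 + 6.12
 = 13.98

13.98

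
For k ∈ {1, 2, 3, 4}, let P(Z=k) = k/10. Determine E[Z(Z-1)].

7

E[Z(Z-1)] = Σ z(z-1)·P(Z=z)
 = 0·1/10 + 2·1/5 + 6·3/10 + 12·2/5
 = 0 + 2/5 + 9/5 + 24/5
 = 7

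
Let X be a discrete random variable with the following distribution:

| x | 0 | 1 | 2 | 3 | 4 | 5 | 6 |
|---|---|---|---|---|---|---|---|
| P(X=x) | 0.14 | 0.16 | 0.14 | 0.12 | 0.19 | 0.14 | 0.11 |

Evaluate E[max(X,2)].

E[max(X,2)] = Σ max(x,2)·P(X=x)
 = 2·0.14 + 2·0.16 + 2·0.14 + 3·0.12 + 4·0.19 + 5·0.14 + 6·0.11
 = 0.28 + 0.32 + 0.28 + 0.36 + 0.76 + 0.7 + 0.66
 = 3.36

3.36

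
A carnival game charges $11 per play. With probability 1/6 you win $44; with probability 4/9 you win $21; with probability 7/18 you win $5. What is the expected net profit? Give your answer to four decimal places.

E[payout] = 44·1/6 + 21·4/9 + 5·7/18
 = 22/3 + 28/3 + 35/18
 = 335/18
Net = 335/18 - 11 = 137/18

7.6111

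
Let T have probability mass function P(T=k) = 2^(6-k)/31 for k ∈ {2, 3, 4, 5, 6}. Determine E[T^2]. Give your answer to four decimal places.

9.2258

E[T^2] = Σ t^2·P(T=t)
 = 4·16/31 + 9·8/31 + 16·4/31 + 25·2/31 + 36·1/31
 = 64/31 + 72/31 + 64/31 + 50/31 + 36/31
 = 286/31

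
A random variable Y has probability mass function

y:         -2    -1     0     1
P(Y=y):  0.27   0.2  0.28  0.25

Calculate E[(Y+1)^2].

E[(Y+1)^2] = Σ (y+1)^2·P(Y=y)
 = 1·0.27 + 0·0.2 + 1·0.28 + 4·0.25
 = 0.27 + 0 + 0.28 + 1
 = 1.55

1.55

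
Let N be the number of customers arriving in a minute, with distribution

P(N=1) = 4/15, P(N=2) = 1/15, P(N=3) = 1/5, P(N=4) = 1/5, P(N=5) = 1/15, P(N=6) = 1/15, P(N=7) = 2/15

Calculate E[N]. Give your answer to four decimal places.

3.4667

E[N] = Σ n·P(N=n)
 = 1·4/15 + 2·1/15 + 3·1/5 + 4·1/5 + 5·1/15 + 6·1/15 + 7·2/15
 = 4/15 + 2/15 + 3/5 + 4/5 + 1/3 + 2/5 + 14/15
 = 52/15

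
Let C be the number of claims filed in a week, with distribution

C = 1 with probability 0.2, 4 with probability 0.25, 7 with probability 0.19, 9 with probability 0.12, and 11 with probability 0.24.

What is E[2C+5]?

17.5

E[2C+5] = Σ (2c+5)·P(C=c)
 = 7·0.2 + 13·0.25 + 19·0.19 + 23·0.12 + 27·0.24
 = 1.4 + 3.25 + 3.61 + 2.76 + 6.48
 = 17.5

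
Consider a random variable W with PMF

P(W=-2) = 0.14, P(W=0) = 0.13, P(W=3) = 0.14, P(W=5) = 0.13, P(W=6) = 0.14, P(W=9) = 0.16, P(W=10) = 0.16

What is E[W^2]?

39.07

E[W^2] = Σ w^2·P(W=w)
 = 4·0.14 + 0·0.13 + 9·0.14 + 25·0.13 + 36·0.14 + 81·0.16 + 100·0.16
 = 0.56 + 0 + 1.26 + 3.25 + 5.04 + 12.96 + 16
 = 39.07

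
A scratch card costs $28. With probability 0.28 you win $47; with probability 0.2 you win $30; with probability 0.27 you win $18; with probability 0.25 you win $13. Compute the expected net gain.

E[payout] = 47·0.28 + 30·0.2 + 18·0.27 + 13·0.25
 = 13.16 + 6 + 4.86 + 3.25
 = 27.27
Net = 27.27 - 28 = -0.73

-0.73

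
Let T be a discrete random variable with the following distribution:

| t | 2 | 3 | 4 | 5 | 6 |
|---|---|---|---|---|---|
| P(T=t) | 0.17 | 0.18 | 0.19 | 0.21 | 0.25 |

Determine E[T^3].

E[T^3] = Σ t^3·P(T=t)
 = 8·0.17 + 27·0.18 + 64·0.19 + 125·0.21 + 216·0.25
 = 1.36 + 4.86 + 12.16 + 26.25 + 54
 = 98.63

98.63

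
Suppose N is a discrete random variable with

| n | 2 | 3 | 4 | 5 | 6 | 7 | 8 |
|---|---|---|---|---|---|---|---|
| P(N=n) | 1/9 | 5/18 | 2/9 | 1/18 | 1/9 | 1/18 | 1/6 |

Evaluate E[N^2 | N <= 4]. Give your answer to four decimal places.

10.6364

P(N <= 4) = 1/9 + 5/18 + 2/9 = 11/18.
E[N^2 | N <= 4] = [4·1/9 + 9·5/18 + 16·2/9] / (11/18)
 = 13/2 / (11/18)
 = 117/11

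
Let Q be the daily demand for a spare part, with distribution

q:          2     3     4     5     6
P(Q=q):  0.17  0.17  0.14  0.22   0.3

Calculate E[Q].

E[Q] = Σ q·P(Q=q)
 = 2·0.17 + 3·0.17 + 4·0.14 + 5·0.22 + 6·0.3
 = 0.34 + 0.51 + 0.56 + 1.1 + 1.8
 = 4.31

4.31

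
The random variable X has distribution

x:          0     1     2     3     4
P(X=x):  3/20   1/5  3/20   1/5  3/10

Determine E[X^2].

7.4

E[X^2] = Σ x^2·P(X=x)
 = 0·3/20 + 1·1/5 + 4·3/20 + 9·1/5 + 16·3/10
 = 0 + 1/5 + 3/5 + 9/5 + 24/5
 = 37/5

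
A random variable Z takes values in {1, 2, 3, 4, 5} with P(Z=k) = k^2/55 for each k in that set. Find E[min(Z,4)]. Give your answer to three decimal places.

E[min(Z,4)] = Σ min(z,4)·P(Z=z)
 = 1·1/55 + 2·4/55 + 3·9/55 + 4·16/55 + 4·5/11
 = 1/55 + 8/55 + 27/55 + 64/55 + 20/11
 = 40/11

3.636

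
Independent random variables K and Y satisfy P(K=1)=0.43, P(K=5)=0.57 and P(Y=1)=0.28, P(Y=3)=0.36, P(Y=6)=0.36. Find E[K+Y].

6.8

E[K+Y] = Σ_k Σ_y (k+y) · P(K=k)P(Y=y)
 = 2·0.1204 + 4·0.1548 + 7·0.1548 + 6·0.1596 + 8·0.2052 + 11·0.2052
 = 0.2408 + 0.6192 + 1.0836 + 0.9576 + 1.6416 + 2.2572
 = 6.8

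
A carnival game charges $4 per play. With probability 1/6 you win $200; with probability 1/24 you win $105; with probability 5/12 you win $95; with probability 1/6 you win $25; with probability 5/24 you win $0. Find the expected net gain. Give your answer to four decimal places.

77.4583

E[payout] = 200·1/6 + 105·1/24 + 95·5/12 + 25·1/6 + 0·5/24
 = 100/3 + 35/8 + 475/12 + 25/6 + 0
 = 1955/24
Net = 1955/24 - 4 = 1859/24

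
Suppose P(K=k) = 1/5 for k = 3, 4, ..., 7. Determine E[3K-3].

E[3K-3] = Σ (3k-3)·P(K=k)
 = 6·1/5 + 9·1/5 + 12·1/5 + 15·1/5 + 18·1/5
 = 6/5 + 9/5 + 12/5 + 3 + 18/5
 = 12

12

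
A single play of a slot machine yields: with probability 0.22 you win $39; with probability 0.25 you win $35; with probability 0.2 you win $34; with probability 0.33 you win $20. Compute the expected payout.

30.73

E[payout] = 39·0.22 + 35·0.25 + 34·0.2 + 20·0.33
 = 8.58 + 8.75 + 6.8 + 6.6
 = 30.73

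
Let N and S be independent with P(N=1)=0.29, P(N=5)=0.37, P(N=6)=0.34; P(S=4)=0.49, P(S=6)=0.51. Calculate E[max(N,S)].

5.5345

E[max(N,S)] = Σ_n Σ_s max(n,s) · P(N=n)P(S=s)
 = 4·0.1421 + 6·0.1479 + 5·0.1813 + 6·0.1887 + 6·0.1666 + 6·0.1734
 = 0.5684 + 0.8874 + 0.9065 + 1.1322 + 0.9996 + 1.0404
 = 5.5345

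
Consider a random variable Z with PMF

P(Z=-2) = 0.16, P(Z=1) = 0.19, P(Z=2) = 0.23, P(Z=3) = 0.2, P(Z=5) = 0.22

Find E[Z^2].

E[Z^2] = Σ z^2·P(Z=z)
 = 4·0.16 + 1·0.19 + 4·0.23 + 9·0.2 + 25·0.22
 = 0.64 + 0.19 + 0.92 + 1.8 + 5.5
 = 9.05

9.05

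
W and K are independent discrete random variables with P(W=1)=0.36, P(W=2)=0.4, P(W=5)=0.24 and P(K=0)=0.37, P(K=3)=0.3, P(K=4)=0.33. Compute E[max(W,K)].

3.3164

E[max(W,K)] = Σ_w Σ_k max(w,k) · P(W=w)P(K=k)
 = 1·0.1332 + 3·0.108 + 4·0.1188 + 2·0.148 + 3·0.12 + 4·0.132 + 5·0.0888 + 5·0.072 + 5·0.0792
 = 0.1332 + 0.324 + 0.4752 + 0.296 + 0.36 + 0.528 + 0.444 + 0.36 + 0.396
 = 3.3164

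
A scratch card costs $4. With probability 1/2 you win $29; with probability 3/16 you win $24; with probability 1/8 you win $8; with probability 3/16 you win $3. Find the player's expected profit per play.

16.5625

E[payout] = 29·1/2 + 24·3/16 + 8·1/8 + 3·3/16
 = 29/2 + 9/2 + 1 + 9/16
 = 329/16
Net = 329/16 - 4 = 265/16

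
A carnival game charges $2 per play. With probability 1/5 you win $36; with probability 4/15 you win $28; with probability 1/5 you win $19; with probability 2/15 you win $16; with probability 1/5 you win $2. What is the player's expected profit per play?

E[payout] = 36·1/5 + 28·4/15 + 19·1/5 + 16·2/15 + 2·1/5
 = 36/5 + 112/15 + 19/5 + 32/15 + 2/5
 = 21
Net = 21 - 2 = 19

19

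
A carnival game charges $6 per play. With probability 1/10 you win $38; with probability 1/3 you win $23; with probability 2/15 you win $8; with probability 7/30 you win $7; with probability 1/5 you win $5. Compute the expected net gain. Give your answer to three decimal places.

E[payout] = 38·1/10 + 23·1/3 + 8·2/15 + 7·7/30 + 5·1/5
 = 19/5 + 23/3 + 16/15 + 49/30 + 1
 = 91/6
Net = 91/6 - 6 = 55/6

9.167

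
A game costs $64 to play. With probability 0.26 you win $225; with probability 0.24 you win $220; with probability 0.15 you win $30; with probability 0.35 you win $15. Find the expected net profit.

57.05

E[payout] = 225·0.26 + 220·0.24 + 30·0.15 + 15·0.35
 = 58.5 + 52.8 + 4.5 + 5.25
 = 121.05
Net = 121.05 - 64 = 57.05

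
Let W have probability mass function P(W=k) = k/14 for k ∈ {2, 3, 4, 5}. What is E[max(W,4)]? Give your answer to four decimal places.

E[max(W,4)] = Σ max(w,4)·P(W=w)
 = 4·1/7 + 4·3/14 + 4·2/7 + 5·5/14
 = 4/7 + 6/7 + 8/7 + 25/14
 = 61/14

4.3571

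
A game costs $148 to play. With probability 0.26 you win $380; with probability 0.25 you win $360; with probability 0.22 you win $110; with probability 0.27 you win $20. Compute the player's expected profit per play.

E[payout] = 380·0.26 + 360·0.25 + 110·0.22 + 20·0.27
 = 98.8 + 90 + 24.2 + 5.4
 = 218.4
Net = 218.4 - 148 = 70.4

70.4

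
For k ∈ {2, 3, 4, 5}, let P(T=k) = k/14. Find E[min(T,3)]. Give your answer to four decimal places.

2.8571

E[min(T,3)] = Σ min(t,3)·P(T=t)
 = 2·1/7 + 3·3/14 + 3·2/7 + 3·5/14
 = 2/7 + 9/14 + 6/7 + 15/14
 = 20/7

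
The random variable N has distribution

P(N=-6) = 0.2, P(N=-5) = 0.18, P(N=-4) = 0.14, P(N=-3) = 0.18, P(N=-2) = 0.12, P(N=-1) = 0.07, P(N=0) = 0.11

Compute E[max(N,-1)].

-0.89

E[max(N,-1)] = Σ max(n,-1)·P(N=n)
 = (-1)·0.2 + (-1)·0.18 + (-1)·0.14 + (-1)·0.18 + (-1)·0.12 + (-1)·0.07 + 0·0.11
 = (-0.2) + (-0.18) + (-0.14) + (-0.18) + (-0.12) + (-0.07) + 0
 = -0.89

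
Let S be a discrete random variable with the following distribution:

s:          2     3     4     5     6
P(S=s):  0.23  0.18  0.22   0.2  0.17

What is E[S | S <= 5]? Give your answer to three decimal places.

P(S <= 5) = 0.23 + 0.18 + 0.22 + 0.2 = 0.83.
E[S | S <= 5] = [2·0.23 + 3·0.18 + 4·0.22 + 5·0.2] / 0.83
 = 2.88 / 0.83
 = 288/83

3.470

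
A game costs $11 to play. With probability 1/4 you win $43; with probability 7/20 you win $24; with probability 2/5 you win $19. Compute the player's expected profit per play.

E[payout] = 43·1/4 + 24·7/20 + 19·2/5
 = 43/4 + 42/5 + 38/5
 = 107/4
Net = 107/4 - 11 = 63/4

15.75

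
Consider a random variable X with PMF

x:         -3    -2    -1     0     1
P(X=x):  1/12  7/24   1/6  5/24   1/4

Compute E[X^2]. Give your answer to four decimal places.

2.3333

E[X^2] = Σ x^2·P(X=x)
 = 9·1/12 + 4·7/24 + 1·1/6 + 0·5/24 + 1·1/4
 = 3/4 + 7/6 + 1/6 + 0 + 1/4
 = 7/3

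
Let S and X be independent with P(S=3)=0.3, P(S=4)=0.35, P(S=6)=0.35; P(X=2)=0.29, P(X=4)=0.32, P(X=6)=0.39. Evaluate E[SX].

18.48

E[SX] = Σ_s Σ_x sx · P(S=s)P(X=x)
 = 6·0.087 + 12·0.096 + 18·0.117 + 8·0.1015 + 16·0.112 + 24·0.1365 + 12·0.1015 + 24·0.112 + 36·0.1365
 = 0.522 + 1.152 + 2.106 + 0.812 + 1.792 + 3.276 + 1.218 + 2.688 + 4.914
 = 18.48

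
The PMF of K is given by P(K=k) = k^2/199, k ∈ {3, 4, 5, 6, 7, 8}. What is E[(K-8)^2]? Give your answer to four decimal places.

E[(K-8)^2] = Σ (k-8)^2·P(K=k)
 = 25·9/199 + 16·16/199 + 9·25/199 + 4·36/199 + 1·49/199 + 0·64/199
 = 225/199 + 256/199 + 225/199 + 144/199 + 49/199 + 0
 = 899/199

4.5176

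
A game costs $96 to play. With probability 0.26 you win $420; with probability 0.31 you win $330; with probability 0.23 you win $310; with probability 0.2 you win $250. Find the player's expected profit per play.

236.8

E[payout] = 420·0.26 + 330·0.31 + 310·0.23 + 250·0.2
 = 109.2 + 102.3 + 71.3 + 50
 = 332.8
Net = 332.8 - 96 = 236.8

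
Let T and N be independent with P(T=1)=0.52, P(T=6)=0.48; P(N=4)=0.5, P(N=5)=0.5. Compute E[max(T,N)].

5.22

E[max(T,N)] = Σ_t Σ_n max(t,n) · P(T=t)P(N=n)
 = 4·0.26 + 5·0.26 + 6·0.24 + 6·0.24
 = 1.04 + 1.3 + 1.44 + 1.44
 = 5.22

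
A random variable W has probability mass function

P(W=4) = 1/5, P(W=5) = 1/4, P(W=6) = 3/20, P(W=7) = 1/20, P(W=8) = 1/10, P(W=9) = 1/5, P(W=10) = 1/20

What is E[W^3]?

340.6

E[W^3] = Σ w^3·P(W=w)
 = 64·1/5 + 125·1/4 + 216·3/20 + 343·1/20 + 512·1/10 + 729·1/5 + 1000·1/20
 = 64/5 + 125/4 + 162/5 + 343/20 + 256/5 + 729/5 + 50
 = 1703/5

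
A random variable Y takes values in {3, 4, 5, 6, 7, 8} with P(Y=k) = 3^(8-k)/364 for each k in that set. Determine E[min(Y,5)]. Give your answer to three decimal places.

3.442

E[min(Y,5)] = Σ min(y,5)·P(Y=y)
 = 3·243/364 + 4·81/364 + 5·27/364 + 5·9/364 + 5·3/364 + 5·1/364
 = 729/364 + 81/91 + 135/364 + 45/364 + 15/364 + 5/364
 = 179/52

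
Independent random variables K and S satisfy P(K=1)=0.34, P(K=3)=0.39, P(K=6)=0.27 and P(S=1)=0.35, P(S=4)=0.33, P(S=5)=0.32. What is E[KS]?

E[KS] = Σ_k Σ_s ks · P(K=k)P(S=s)
 = 1·0.119 + 4·0.1122 + 5·0.1088 + 3·0.1365 + 12·0.1287 + 15·0.1248 + 6·0.0945 + 24·0.0891 + 30·0.0864
 = 0.119 + 0.4488 + 0.544 + 0.4095 + 1.5444 + 1.872 + 0.567 + 2.1384 + 2.592
 = 10.2351

10.2351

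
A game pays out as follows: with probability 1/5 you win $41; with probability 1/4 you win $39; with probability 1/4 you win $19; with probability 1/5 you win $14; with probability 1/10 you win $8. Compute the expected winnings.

E[payout] = 41·1/5 + 39·1/4 + 19·1/4 + 14·1/5 + 8·1/10
 = 41/5 + 39/4 + 19/4 + 14/5 + 4/5
 = 263/10

26.3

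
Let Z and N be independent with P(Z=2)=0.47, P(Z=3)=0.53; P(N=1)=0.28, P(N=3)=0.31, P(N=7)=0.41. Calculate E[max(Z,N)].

E[max(Z,N)] = Σ_z Σ_n max(z,n) · P(Z=z)P(N=n)
 = 2·0.1316 + 3·0.1457 + 7·0.1927 + 3·0.1484 + 3·0.1643 + 7·0.2173
 = 0.2632 + 0.4371 + 1.3489 + 0.4452 + 0.4929 + 1.5211
 = 4.5084

4.5084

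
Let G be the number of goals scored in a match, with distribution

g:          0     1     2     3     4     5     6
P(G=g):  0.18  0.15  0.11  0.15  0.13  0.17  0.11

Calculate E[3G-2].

6.55

E[3G-2] = Σ (3g-2)·P(G=g)
 = (-2)·0.18 + 1·0.15 + 4·0.11 + 7·0.15 + 10·0.13 + 13·0.17 + 16·0.11
 = (-0.36) + 0.15 + 0.44 + 1.05 + 1.3 + 2.21 + 1.76
 = 6.55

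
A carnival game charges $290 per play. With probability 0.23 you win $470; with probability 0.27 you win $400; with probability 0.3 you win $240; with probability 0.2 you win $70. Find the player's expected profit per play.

12.1

E[payout] = 470·0.23 + 400·0.27 + 240·0.3 + 70·0.2
 = 108.1 + 108 + 72 + 14
 = 302.1
Net = 302.1 - 290 = 12.1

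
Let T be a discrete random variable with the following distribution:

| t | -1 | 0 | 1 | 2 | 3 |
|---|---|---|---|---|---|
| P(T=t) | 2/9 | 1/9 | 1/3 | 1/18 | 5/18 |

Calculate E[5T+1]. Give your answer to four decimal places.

E[5T+1] = Σ (5t+1)·P(T=t)
 = (-4)·2/9 + 1·1/9 + 6·1/3 + 11·1/18 + 16·5/18
 = (-8/9) + 1/9 + 2 + 11/18 + 40/9
 = 113/18

6.2778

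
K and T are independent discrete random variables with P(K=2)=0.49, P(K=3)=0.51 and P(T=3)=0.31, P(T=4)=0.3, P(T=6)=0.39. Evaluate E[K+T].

E[K+T] = Σ_k Σ_t (k+t) · P(K=k)P(T=t)
 = 5·0.1519 + 6·0.147 + 8·0.1911 + 6·0.1581 + 7·0.153 + 9·0.1989
 = 0.7595 + 0.882 + 1.5288 + 0.9486 + 1.071 + 1.7901
 = 6.98

6.98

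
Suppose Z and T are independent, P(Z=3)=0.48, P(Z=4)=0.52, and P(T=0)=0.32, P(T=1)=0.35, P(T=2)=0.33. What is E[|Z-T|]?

E[|Z-T|] = Σ_z Σ_t |z-t| · P(Z=z)P(T=t)
 = 3·0.1536 + 2·0.168 + 1·0.1584 + 4·0.1664 + 3·0.182 + 2·0.1716
 = 0.4608 + 0.336 + 0.1584 + 0.6656 + 0.546 + 0.3432
 = 2.51

2.51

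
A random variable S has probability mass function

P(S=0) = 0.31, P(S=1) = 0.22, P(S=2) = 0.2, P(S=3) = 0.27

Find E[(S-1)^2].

E[(S-1)^2] = Σ (s-1)^2·P(S=s)
 = 1·0.31 + 0·0.22 + 1·0.2 + 4·0.27
 = 0.31 + 0 + 0.2 + 1.08
 = 1.59

1.59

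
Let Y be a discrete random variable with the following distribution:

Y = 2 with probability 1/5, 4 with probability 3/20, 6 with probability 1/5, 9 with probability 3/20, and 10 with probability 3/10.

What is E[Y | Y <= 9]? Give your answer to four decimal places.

5.0714

P(Y <= 9) = 1/5 + 3/20 + 1/5 + 3/20 = 7/10.
E[Y | Y <= 9] = [2·1/5 + 4·3/20 + 6·1/5 + 9·3/20] / (7/10)
 = 71/20 / (7/10)
 = 71/14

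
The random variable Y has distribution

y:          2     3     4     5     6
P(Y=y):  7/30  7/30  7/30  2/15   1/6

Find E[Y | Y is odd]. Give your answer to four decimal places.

3.7273

P(Y is odd) = 7/30 + 2/15 = 11/30.
E[Y | Y is odd] = [3·7/30 + 5·2/15] / (11/30)
 = 41/30 / (11/30)
 = 41/11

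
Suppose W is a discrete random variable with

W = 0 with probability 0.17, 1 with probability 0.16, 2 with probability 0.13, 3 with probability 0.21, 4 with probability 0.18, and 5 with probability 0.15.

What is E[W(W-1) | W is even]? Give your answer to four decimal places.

5.0417

P(W is even) = 0.17 + 0.13 + 0.18 = 0.48.
E[W(W-1) | W is even] = [0·0.17 + 2·0.13 + 12·0.18] / 0.48
 = 2.42 / 0.48
 = 121/24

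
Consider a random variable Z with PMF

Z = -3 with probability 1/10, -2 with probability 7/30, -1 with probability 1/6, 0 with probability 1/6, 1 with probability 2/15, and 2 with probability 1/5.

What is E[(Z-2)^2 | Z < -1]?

18.7

P(Z < -1) = 1/10 + 7/30 = 1/3.
E[(Z-2)^2 | Z < -1] = [25·1/10 + 16·7/30] / (1/3)
 = 187/30 / (1/3)
 = 187/10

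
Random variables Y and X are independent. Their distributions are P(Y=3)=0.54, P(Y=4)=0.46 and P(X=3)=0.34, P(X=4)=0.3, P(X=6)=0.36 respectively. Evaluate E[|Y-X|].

E[|Y-X|] = Σ_y Σ_x |y-x| · P(Y=y)P(X=x)
 = 0·0.1836 + 1·0.162 + 3·0.1944 + 1·0.1564 + 0·0.138 + 2·0.1656
 = 0 + 0.162 + 0.5832 + 0.1564 + 0 + 0.3312
 = 1.2328

1.2328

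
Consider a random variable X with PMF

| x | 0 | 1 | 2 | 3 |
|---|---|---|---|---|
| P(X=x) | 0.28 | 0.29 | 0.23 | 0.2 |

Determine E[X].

1.35

E[X] = Σ x·P(X=x)
 = 0·0.28 + 1·0.29 + 2·0.23 + 3·0.2
 = 0 + 0.29 + 0.46 + 0.6
 = 1.35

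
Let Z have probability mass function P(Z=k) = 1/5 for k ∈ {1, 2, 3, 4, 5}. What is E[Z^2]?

E[Z^2] = Σ z^2·P(Z=z)
 = 1·1/5 + 4·1/5 + 9·1/5 + 16·1/5 + 25·1/5
 = 1/5 + 4/5 + 9/5 + 16/5 + 5
 = 11

11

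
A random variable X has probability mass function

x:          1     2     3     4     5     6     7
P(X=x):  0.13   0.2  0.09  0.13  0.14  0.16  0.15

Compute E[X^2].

E[X^2] = Σ x^2·P(X=x)
 = 1·0.13 + 4·0.2 + 9·0.09 + 16·0.13 + 25·0.14 + 36·0.16 + 49·0.15
 = 0.13 + 0.8 + 0.81 + 2.08 + 3.5 + 5.76 + 7.35
 = 20.43

20.43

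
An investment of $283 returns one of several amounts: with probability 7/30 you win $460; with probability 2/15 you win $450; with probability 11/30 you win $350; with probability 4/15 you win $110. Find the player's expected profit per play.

42

E[payout] = 460·7/30 + 450·2/15 + 350·11/30 + 110·4/15
 = 322/3 + 60 + 385/3 + 88/3
 = 325
Net = 325 - 283 = 42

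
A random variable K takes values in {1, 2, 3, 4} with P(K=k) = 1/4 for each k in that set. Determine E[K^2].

E[K^2] = Σ k^2·P(K=k)
 = 1·1/4 + 4·1/4 + 9·1/4 + 16·1/4
 = 1/4 + 1 + 9/4 + 4
 = 15/2

7.5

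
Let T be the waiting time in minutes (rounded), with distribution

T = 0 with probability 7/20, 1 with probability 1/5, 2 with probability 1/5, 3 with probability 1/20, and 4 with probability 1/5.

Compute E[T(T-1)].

3.1

E[T(T-1)] = Σ t(t-1)·P(T=t)
 = 0·7/20 + 0·1/5 + 2·1/5 + 6·1/20 + 12·1/5
 = 0 + 0 + 2/5 + 3/10 + 12/5
 = 31/10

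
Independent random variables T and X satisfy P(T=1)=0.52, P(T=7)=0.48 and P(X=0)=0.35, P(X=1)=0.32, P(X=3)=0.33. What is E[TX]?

5.0828

E[TX] = Σ_t Σ_x tx · P(T=t)P(X=x)
 = 0·0.182 + 1·0.1664 + 3·0.1716 + 0·0.168 + 7·0.1536 + 21·0.1584
 = 0 + 0.1664 + 0.5148 + 0 + 1.0752 + 3.3264
 = 5.0828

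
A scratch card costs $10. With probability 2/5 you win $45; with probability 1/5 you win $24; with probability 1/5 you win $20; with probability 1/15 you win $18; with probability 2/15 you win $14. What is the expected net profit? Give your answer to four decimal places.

19.8667

E[payout] = 45·2/5 + 24·1/5 + 20·1/5 + 18·1/15 + 14·2/15
 = 18 + 24/5 + 4 + 6/5 + 28/15
 = 448/15
Net = 448/15 - 10 = 298/15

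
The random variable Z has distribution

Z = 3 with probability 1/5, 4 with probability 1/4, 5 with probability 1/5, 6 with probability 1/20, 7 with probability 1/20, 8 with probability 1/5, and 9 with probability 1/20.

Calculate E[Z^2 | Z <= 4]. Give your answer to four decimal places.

P(Z <= 4) = 1/5 + 1/4 = 9/20.
E[Z^2 | Z <= 4] = [9·1/5 + 16·1/4] / (9/20)
 = 29/5 / (9/20)
 = 116/9

12.8889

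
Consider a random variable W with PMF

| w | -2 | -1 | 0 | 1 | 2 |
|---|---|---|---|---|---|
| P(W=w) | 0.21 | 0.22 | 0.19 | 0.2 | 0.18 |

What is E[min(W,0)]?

E[min(W,0)] = Σ min(w,0)·P(W=w)
 = (-2)·0.21 + (-1)·0.22 + 0·0.19 + 0·0.2 + 0·0.18
 = (-0.42) + (-0.22) + 0 + 0 + 0
 = -0.64

-0.64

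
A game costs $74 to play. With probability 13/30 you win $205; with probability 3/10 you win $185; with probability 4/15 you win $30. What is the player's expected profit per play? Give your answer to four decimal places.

78.3333

E[payout] = 205·13/30 + 185·3/10 + 30·4/15
 = 533/6 + 111/2 + 8
 = 457/3
Net = 457/3 - 74 = 235/3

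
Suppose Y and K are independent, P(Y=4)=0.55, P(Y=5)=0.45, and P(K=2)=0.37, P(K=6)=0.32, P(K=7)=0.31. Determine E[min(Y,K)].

3.5435

E[min(Y,K)] = Σ_y Σ_k min(y,k) · P(Y=y)P(K=k)
 = 2·0.2035 + 4·0.176 + 4·0.1705 + 2·0.1665 + 5·0.144 + 5·0.1395
 = 0.407 + 0.704 + 0.682 + 0.333 + 0.72 + 0.6975
 = 3.5435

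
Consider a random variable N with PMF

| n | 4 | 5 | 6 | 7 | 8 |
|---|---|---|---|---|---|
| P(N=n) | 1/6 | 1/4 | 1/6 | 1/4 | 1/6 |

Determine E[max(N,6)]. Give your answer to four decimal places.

E[max(N,6)] = Σ max(n,6)·P(N=n)
 = 6·1/6 + 6·1/4 + 6·1/6 + 7·1/4 + 8·1/6
 = 1 + 3/2 + 1 + 7/4 + 4/3
 = 79/12

6.5833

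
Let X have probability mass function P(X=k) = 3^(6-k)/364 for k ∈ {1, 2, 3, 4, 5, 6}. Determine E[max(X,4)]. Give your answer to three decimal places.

E[max(X,4)] = Σ max(x,4)·P(X=x)
 = 4·243/364 + 4·81/364 + 4·27/364 + 4·9/364 + 5·3/364 + 6·1/364
 = 243/91 + 81/91 + 27/91 + 9/91 + 15/364 + 3/182
 = 1461/364

4.014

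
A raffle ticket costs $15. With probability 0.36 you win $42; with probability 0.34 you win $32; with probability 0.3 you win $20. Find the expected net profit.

E[payout] = 42·0.36 + 32·0.34 + 20·0.3
 = 15.12 + 10.88 + 6
 = 32
Net = 32 - 15 = 17

17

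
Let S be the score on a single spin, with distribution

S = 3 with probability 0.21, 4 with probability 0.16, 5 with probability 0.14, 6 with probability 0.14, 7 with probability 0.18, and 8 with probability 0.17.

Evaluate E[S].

E[S] = Σ s·P(S=s)
 = 3·0.21 + 4·0.16 + 5·0.14 + 6·0.14 + 7·0.18 + 8·0.17
 = 0.63 + 0.64 + 0.7 + 0.84 + 1.26 + 1.36
 = 5.43

5.43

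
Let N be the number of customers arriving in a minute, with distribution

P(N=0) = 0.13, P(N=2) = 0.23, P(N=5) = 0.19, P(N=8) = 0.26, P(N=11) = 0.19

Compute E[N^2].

E[N^2] = Σ n^2·P(N=n)
 = 0·0.13 + 4·0.23 + 25·0.19 + 64·0.26 + 121·0.19
 = 0 + 0.92 + 4.75 + 16.64 + 22.99
 = 45.3

45.3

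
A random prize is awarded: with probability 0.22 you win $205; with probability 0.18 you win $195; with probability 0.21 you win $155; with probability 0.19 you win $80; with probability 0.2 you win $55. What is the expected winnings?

E[payout] = 205·0.22 + 195·0.18 + 155·0.21 + 80·0.19 + 55·0.2
 = 45.1 + 35.1 + 32.55 + 15.2 + 11
 = 138.95

138.95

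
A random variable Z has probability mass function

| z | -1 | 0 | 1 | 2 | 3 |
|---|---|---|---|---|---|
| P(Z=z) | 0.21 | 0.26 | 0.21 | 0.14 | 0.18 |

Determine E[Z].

E[Z] = Σ z·P(Z=z)
 = (-1)·0.21 + 0·0.26 + 1·0.21 + 2·0.14 + 3·0.18
 = (-0.21) + 0 + 0.21 + 0.28 + 0.54
 = 0.82

0.82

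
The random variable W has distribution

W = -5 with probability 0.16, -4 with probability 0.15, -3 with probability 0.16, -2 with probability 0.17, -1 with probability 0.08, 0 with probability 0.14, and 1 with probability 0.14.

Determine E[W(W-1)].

E[W(W-1)] = Σ w(w-1)·P(W=w)
 = 30·0.16 + 20·0.15 + 12·0.16 + 6·0.17 + 2·0.08 + 0·0.14 + 0·0.14
 = 4.8 + 3 + 1.92 + 1.02 + 0.16 + 0 + 0
 = 10.9

10.9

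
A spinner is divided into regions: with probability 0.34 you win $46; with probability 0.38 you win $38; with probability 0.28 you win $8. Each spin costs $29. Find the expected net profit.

E[payout] = 46·0.34 + 38·0.38 + 8·0.28
 = 15.64 + 14.44 + 2.24
 = 32.32
Net = 32.32 - 29 = 3.32

3.32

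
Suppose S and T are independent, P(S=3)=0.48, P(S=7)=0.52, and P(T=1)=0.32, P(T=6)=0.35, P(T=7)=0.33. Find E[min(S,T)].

3.5924

E[min(S,T)] = Σ_s Σ_t min(s,t) · P(S=s)P(T=t)
 = 1·0.1536 + 3·0.168 + 3·0.1584 + 1·0.1664 + 6·0.182 + 7·0.1716
 = 0.1536 + 0.504 + 0.4752 + 0.1664 + 1.092 + 1.2012
 = 3.5924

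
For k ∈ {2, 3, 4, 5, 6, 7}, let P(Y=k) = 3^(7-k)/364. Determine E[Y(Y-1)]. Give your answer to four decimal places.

4.4176

E[Y(Y-1)] = Σ y(y-1)·P(Y=y)
 = 2·243/364 + 6·81/364 + 12·27/364 + 20·9/364 + 30·3/364 + 42·1/364
 = 243/182 + 243/182 + 81/91 + 45/91 + 45/182 + 3/26
 = 402/91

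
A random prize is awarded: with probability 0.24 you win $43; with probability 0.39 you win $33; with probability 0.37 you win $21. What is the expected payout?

30.96

E[payout] = 43·0.24 + 33·0.39 + 21·0.37
 = 10.32 + 12.87 + 7.77
 = 30.96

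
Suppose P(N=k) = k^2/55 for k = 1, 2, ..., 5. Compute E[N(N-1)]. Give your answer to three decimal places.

E[N(N-1)] = Σ n(n-1)·P(N=n)
 = 0·1/55 + 2·4/55 + 6·9/55 + 12·16/55 + 20·5/11
 = 0 + 8/55 + 54/55 + 192/55 + 100/11
 = 754/55

13.709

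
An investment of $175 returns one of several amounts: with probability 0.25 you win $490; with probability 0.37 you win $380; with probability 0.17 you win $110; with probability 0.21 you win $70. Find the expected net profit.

121.5

E[payout] = 490·0.25 + 380·0.37 + 110·0.17 + 70·0.21
 = 122.5 + 140.6 + 18.7 + 14.7
 = 296.5
Net = 296.5 - 175 = 121.5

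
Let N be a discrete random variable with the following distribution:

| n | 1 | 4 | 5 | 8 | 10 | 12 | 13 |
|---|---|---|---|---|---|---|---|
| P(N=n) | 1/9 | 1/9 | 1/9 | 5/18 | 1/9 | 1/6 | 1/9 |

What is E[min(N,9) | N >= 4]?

P(N >= 4) = 1/9 + 1/9 + 5/18 + 1/9 + 1/6 + 1/9 = 8/9.
E[min(N,9) | N >= 4] = [4·1/9 + 5·1/9 + 8·5/18 + 9·1/9 + 9·1/6 + 9·1/9] / (8/9)
 = 121/18 / (8/9)
 = 121/16

7.5625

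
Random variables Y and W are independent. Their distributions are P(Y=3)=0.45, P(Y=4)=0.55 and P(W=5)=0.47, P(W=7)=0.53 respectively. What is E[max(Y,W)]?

6.06

E[max(Y,W)] = Σ_y Σ_w max(y,w) · P(Y=y)P(W=w)
 = 5·0.2115 + 7·0.2385 + 5·0.2585 + 7·0.2915
 = 1.0575 + 1.6695 + 1.2925 + 2.0405
 = 6.06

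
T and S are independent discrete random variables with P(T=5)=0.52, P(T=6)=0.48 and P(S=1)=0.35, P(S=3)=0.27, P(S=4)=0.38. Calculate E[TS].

E[TS] = Σ_t Σ_s ts · P(T=t)P(S=s)
 = 5·0.182 + 15·0.1404 + 20·0.1976 + 6·0.168 + 18·0.1296 + 24·0.1824
 = 0.91 + 2.106 + 3.952 + 1.008 + 2.3328 + 4.3776
 = 14.6864

14.6864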